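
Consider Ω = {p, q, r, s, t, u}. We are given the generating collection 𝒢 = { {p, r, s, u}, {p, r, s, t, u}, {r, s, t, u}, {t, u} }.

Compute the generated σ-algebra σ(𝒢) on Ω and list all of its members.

Begin from { ∅, {t, u}, {p, r, s, u}, {r, s, t, u}, {p, r, s, t, u}, Ω } (that is, 𝒢 plus ∅ and Ω).
Round 1: +4 →
  {q}  = Ω∖{p, r, s, t, u}
  {p, q}  = Ω∖{r, s, t, u}
  {q, t}  = Ω∖{p, r, s, u}
  {p, q, r, s}  = Ω∖{t, u}
Round 2 (6 new):
  {p, q, t}  = {q, t} ∪ {p, q}
  {q, t, u}  = {q, t} ∪ {t, u}
  {p, q, t, u}  = {t, u} ∪ {p, q}
  {p, q, r, s, t}  = {q, t} ∪ {p, q, r, s}
  {p, q, r, s, u}  = {p, q} ∪ {p, r, s, u}
  {q, r, s, t, u}  = {q, t} ∪ {r, s, t, u}
Round 3: 6 new —
  {p}  = Ω∖{q, r, s, t, u}
  {t}  = Ω∖{p, q, r, s, u}
  {u}  = Ω∖{p, q, r, s, t}
  {r, s}  = Ω∖{p, q, t, u}
  {p, r, s}  = Ω∖{q, t, u}
  {r, s, u}  = Ω∖{p, q, t}
Round 4 adds 10:
  {p, t}  = {t} ∪ {p}
  {p, u}  = {u} ∪ {p}
  {q, u}  = {q} ∪ {u}
  {p, q, u}  = {p, q} ∪ {u}
  {p, t, u}  = {t, u} ∪ {p}
  {q, r, s}  = {r, s} ∪ {q}
  {r, s, t}  = {r, s} ∪ {t}
  {p, r, s, t}  = {t} ∪ {p, r, s}
  {q, r, s, t}  = {q, t} ∪ {r, s}
  {q, r, s, u}  = {q} ∪ {r, s, u}
Round 5: stable.

|σ(𝒢)| = 32.  σ(𝒢) = { ∅, {p}, {q}, {t}, {u}, {p, q}, {p, t}, {p, u}, {q, t}, {q, u}, {r, s}, {t, u}, {p, q, t}, {p, q, u}, {p, r, s}, {p, t, u}, {q, r, s}, {q, t, u}, {r, s, t}, {r, s, u}, {p, q, r, s}, {p, q, t, u}, {p, r, s, t}, {p, r, s, u}, {q, r, s, t}, {q, r, s, u}, {r, s, t, u}, {p, q, r, s, t}, {p, q, r, s, u}, {p, r, s, t, u}, {q, r, s, t, u}, Ω }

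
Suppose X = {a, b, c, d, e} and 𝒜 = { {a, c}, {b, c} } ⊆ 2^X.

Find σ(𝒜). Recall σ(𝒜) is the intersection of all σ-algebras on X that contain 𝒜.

σ(𝒜) (16 sets): { {}, {a}, {b}, {c}, {a, b}, {a, c}, {b, c}, {d, e}, {a, b, c}, {a, d, e}, {b, d, e}, {c, d, e}, {a, b, d, e}, {a, c, d, e}, {b, c, d, e}, X }

Trace:
Seed the family with 𝒜 together with ∅ and X: { {}, {a, c}, {b, c}, X }.
Round 1: +3 →
  {a, b, c}  = {a, c} ∪ {b, c}
  {a, d, e}  = X∖{b, c}
  {b, d, e}  = X∖{a, c}
Round 2 (4 new):
  {d, e}  = X∖{a, b, c}
  {a, b, d, e}  = {a, d, e} ∪ {b, d, e}
  {a, c, d, e}  = {a, d, e} ∪ {a, c}
  {b, c, d, e}  = {b, c} ∪ {b, d, e}
Round 3 (3 new):
  {a}  = X∖{b, c, d, e}
  {b}  = X∖{a, c, d, e}
  {c}  = X∖{a, b, d, e}
Round 4 (2 new):
  {a, b}  = {b} ∪ {a}
  {c, d, e}  = {d, e} ∪ {c}
Round 5 adds nothing — fixpoint reached.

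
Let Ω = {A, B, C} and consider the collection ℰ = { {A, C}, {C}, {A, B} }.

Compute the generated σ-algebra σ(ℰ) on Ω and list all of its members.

Take S₀ = ℰ ∪ {∅, Ω} = { {}, {C}, {A, B}, {A, C}, Ω }.
Step 1. New:
  {B}  = ᶜ of {A, C}
  — 6 sets.
Step 2 (1 new):
  {B, C}  = {C} ∪ {B}
  — 7 sets.
Step 3 adds 1:
  {A}  = ᶜ of {B, C}
  — 8 sets.
Step 4: stable.

σ(ℰ) = { {}, {A}, {B}, {C}, {A, B}, {A, C}, {B, C}, Ω }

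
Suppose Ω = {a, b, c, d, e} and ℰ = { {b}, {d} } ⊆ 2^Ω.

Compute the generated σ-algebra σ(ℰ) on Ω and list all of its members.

Start: ℰ ∪ {∅, Ω} = { {}, {b}, {d}, Ω }.
Step 1. New:
  {b,d}  = {b} ∪ {d}
  {a,b,c,e}  = complement {d}
  {a,c,d,e}  = complement {b}
  [7 total]
Step 2 adds 1:
  {a,c,e}  = complement {b,d}
  [8 total]
Step 3: no new sets; the family is a σ-algebra.

Hence σ(ℰ) has 8 members: { {}, {b}, {d}, {b,d}, {a,c,e}, {a,b,c,e}, {a,c,d,e}, Ω }.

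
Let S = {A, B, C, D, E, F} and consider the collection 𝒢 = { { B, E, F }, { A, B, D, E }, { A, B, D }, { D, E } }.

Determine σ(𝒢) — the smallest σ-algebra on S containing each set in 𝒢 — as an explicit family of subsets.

Answer: σ(𝒢) = { {}, { A }, { B }, { C }, { D }, { E }, { F }, { A, B }, { A, C }, { A, D }, { A, E }, { A, F }, { B, C }, { B, D }, { B, E }, { B, F }, { C, D }, { C, E }, { C, F }, { D, E }, { D, F }, { E, F }, { A, B, C }, { A, B, D }, { A, B, E }, { A, B, F }, { A, C, D }, { A, C, E }, { A, C, F }, { A, D, E }, { A, D, F }, { A, E, F }, { B, C, D }, { B, C, E }, { B, C, F }, { B, D, E }, { B, D, F }, { B, E, F }, { C, D, E }, { C, D, F }, { C, E, F }, { D, E, F }, { A, B, C, D }, { A, B, C, E }, { A, B, C, F }, { A, B, D, E }, { A, B, D, F }, { A, B, E, F }, { A, C, D, E }, { A, C, D, F }, { A, C, E, F }, { A, D, E, F }, { B, C, D, E }, { B, C, D, F }, { B, C, E, F }, { B, D, E, F }, { C, D, E, F }, { A, B, C, D, E }, { A, B, C, D, F }, { A, B, C, E, F }, { A, B, D, E, F }, { A, C, D, E, F }, { B, C, D, E, F }, S }

Trace:
Start: 𝒢 ∪ {∅, S} = { {}, { D, E }, { A, B, D }, { B, E, F }, { A, B, D, E }, S }.
Round 1: 6 new —
  { C, F }  = S∖{ A, B, D, E }
  { A, C, D }  = S∖{ B, E, F }
  { C, E, F }  = S∖{ A, B, D }
  { A, B, C, F }  = S∖{ D, E }
  { B, D, E, F }  = { D, E } ∪ { B, E, F }
  { A, B, D, E, F }  = { B, E, F } ∪ { A, B, D, E }
  [12 total]
Round 2 (12 new):
  { C }  = S∖{ A, B, D, E, F }
  { A, C }  = S∖{ B, D, E, F }
  { A, B, C, D }  = { A, B, D } ∪ { A, C, D }
  { A, C, D, E }  = { D, E } ∪ { A, C, D }
  { A, C, D, F }  = { A, C, D } ∪ { C, F }
  { B, C, E, F }  = { B, E, F } ∪ { C, F }
  { C, D, E, F }  = { D, E } ∪ { C, F }
  { A, B, C, D, E }  = { A, B, D, E } ∪ { A, C, D }
  { A, B, C, D, F }  = { A, B, C, F } ∪ { A, B, D }
  { A, B, C, E, F }  = { B, E, F } ∪ { A, B, C, F }
  { A, C, D, E, F }  = { A, C, D } ∪ { C, E, F }
  { B, C, D, E, F }  = { B, D, E, F } ∪ { C, F }
  [24 total]
Round 3 adds 13:
  { A }  = S∖{ B, C, D, E, F }
  { B }  = S∖{ A, C, D, E, F }
  { D }  = S∖{ A, B, C, E, F }
  { E }  = S∖{ A, B, C, D, F }
  { F }  = S∖{ A, B, C, D, E }
  { A, B }  = S∖{ C, D, E, F }
  { A, D }  = S∖{ B, C, E, F }
  { B, E }  = S∖{ A, C, D, F }
  { B, F }  = S∖{ A, C, D, E }
  { E, F }  = S∖{ A, B, C, D }
  { A, C, F }  = { A, C } ∪ { C, F }
  { C, D, E }  = { D, E } ∪ { C }
  { A, C, E, F }  = { A, C } ∪ { C, E, F }
  [37 total]
Round 4 adds 25:
  { A, E }  = { A } ∪ { E }
  { A, F }  = { A } ∪ { F }
  { B, C }  = { B } ∪ { C }
  { B, D }  = S∖{ A, C, E, F }
  { C, D }  = { C } ∪ { D }
  { C, E }  = { E } ∪ { C }
  { D, F }  = { F } ∪ { D }
  { A, B, C }  = { A, B } ∪ { C }
  { A, B, E }  = { B, E } ∪ { A, B }
  { A, B, F }  = S∖{ C, D, E }
  { A, C, E }  = { E } ∪ { A, C }
  { A, D, E }  = { A } ∪ { D, E }
  { A, D, F }  = { F } ∪ { A, D }
  { A, E, F }  = { E, F } ∪ { A }
  { B, C, E }  = { B, E } ∪ { C }
  { B, C, F }  = { B } ∪ { C, F }
  { B, D, E }  = S∖{ A, C, F }
  { B, D, F }  = { B, F } ∪ { D }
  { C, D, F }  = { C, F } ∪ { D }
  { D, E, F }  = { E, F } ∪ { D, E }
  { A, B, C, E }  = { B, E } ∪ { A, C }
  { A, B, D, F }  = { B, F } ∪ { A, B, D }
  { A, B, E, F }  = { E, F } ∪ { A, B }
  { A, D, E, F }  = { E, F } ∪ { A, D }
  { B, C, D, E }  = { B, E } ∪ { C, D, E }
  [62 total]
Round 5 adds 2:
  { B, C, D }  = S∖{ A, E, F }
  { B, C, D, F }  = S∖{ A, E }
  [64 total]
Round 6: stable.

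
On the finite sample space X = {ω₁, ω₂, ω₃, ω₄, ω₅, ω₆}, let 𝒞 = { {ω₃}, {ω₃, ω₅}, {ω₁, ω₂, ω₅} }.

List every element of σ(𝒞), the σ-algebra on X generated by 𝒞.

σ(𝒞) (16 sets): { {}, {ω₃}, {ω₅}, {ω₁, ω₂}, {ω₃, ω₅}, {ω₄, ω₆}, {ω₁, ω₂, ω₃}, {ω₁, ω₂, ω₅}, {ω₃, ω₄, ω₆}, {ω₄, ω₅, ω₆}, {ω₁, ω₂, ω₃, ω₅}, {ω₁, ω₂, ω₄, ω₆}, {ω₃, ω₄, ω₅, ω₆}, {ω₁, ω₂, ω₃, ω₄, ω₆}, {ω₁, ω₂, ω₄, ω₅, ω₆}, X }

Working:
Seed the family with 𝒞 together with ∅ and X: { {}, {ω₃}, {ω₃, ω₅}, {ω₁, ω₂, ω₅}, X }.
Round 1 (4 new):
  {ω₃, ω₄, ω₆}  = complement {ω₁, ω₂, ω₅}
  {ω₁, ω₂, ω₃, ω₅}  = {ω₃} ∪ {ω₁, ω₂, ω₅}
  {ω₁, ω₂, ω₄, ω₆}  = complement {ω₃, ω₅}
  {ω₁, ω₂, ω₄, ω₅, ω₆}  = complement {ω₃}
  (now 9)
Round 2: 3 new —
  {ω₄, ω₆}  = complement {ω₁, ω₂, ω₃, ω₅}
  {ω₃, ω₄, ω₅, ω₆}  = {ω₃, ω₅} ∪ {ω₃, ω₄, ω₆}
  {ω₁, ω₂, ω₃, ω₄, ω₆}  = {ω₁, ω₂, ω₄, ω₆} ∪ {ω₃}
  (now 12)
Round 3: +2 →
  {ω₅}  = complement {ω₁, ω₂, ω₃, ω₄, ω₆}
  {ω₁, ω₂}  = complement {ω₃, ω₄, ω₅, ω₆}
  (now 14)
Round 4 (2 new):
  {ω₁, ω₂, ω₃}  = {ω₃} ∪ {ω₁, ω₂}
  {ω₄, ω₅, ω₆}  = {ω₄, ω₆} ∪ {ω₅}
  (now 16)
Round 5: already closed under ᶜ and ∪.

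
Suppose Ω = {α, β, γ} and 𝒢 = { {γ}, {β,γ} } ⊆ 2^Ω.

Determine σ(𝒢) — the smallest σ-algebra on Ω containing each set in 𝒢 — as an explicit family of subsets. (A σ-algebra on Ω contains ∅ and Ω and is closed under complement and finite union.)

σ(𝒢) (8 sets): { ∅, {α}, {β}, {γ}, {α,β}, {α,γ}, {β,γ}, Ω }

Trace:
Start: 𝒢 ∪ {∅, Ω} = { ∅, {γ}, {β,γ}, Ω }.
Step 1. New:
  {α}  = ᶜ of {β,γ}
  {α,β}  = ᶜ of {γ}
  [6 total]
Step 2 (1 new):
  {α,γ}  = {γ} ∪ {α}
  [7 total]
Step 3 (1 new):
  {β}  = ᶜ of {α,γ}
  [8 total]
Step 4: already closed under ᶜ and ∪.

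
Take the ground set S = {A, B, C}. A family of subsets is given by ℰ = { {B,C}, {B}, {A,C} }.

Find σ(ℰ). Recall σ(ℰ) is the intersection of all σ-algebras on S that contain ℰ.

|σ(ℰ)| = 8.  σ(ℰ) = { {}, {A}, {B}, {C}, {A,B}, {A,C}, {B,C}, S }

Derivation:
Begin from { {}, {B}, {A,C}, {B,C}, S } (that is, ℰ plus ∅ and S).
Round 1 adds 1:
  {A}  = ᶜ of {B,C}
Round 2. New:
  {A,B}  = {B} ∪ {A}
Round 3 (1 new):
  {C}  = ᶜ of {A,B}
After Round 4 the family is unchanged; done.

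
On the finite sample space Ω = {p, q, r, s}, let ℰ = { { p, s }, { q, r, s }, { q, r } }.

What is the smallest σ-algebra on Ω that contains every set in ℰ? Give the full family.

Initial family (5 sets): { {  }, { p, s }, { q, r }, { q, r, s }, Ω }.
Step 1: 1 new —
  { p }  = Ω∖{ q, r, s }
  [6 total]
Step 2: +1 →
  { p, q, r }  = { q, r } ∪ { p }
  [7 total]
Step 3: 1 new —
  { s }  = Ω∖{ p, q, r }
  [8 total]
Step 4: no new sets; the family is a σ-algebra.

Hence σ(ℰ) has 8 members: { {  }, { p }, { s }, { p, s }, { q, r }, { p, q, r }, { q, r, s }, Ω }.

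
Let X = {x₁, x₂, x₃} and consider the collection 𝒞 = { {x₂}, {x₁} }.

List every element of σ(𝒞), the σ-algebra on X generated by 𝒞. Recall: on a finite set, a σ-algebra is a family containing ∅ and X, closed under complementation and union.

|σ(𝒞)| = 8.  σ(𝒞) = { {}, {x₁}, {x₂}, {x₃}, {x₁,x₂}, {x₁,x₃}, {x₂,x₃}, X }

Working:
Begin from { {}, {x₁}, {x₂}, X } (that is, 𝒞 plus ∅ and X).
Pass 1: 3 new —
  {x₁,x₂}  = {x₂} ∪ {x₁}
  {x₁,x₃}  = {x₂}ᶜ
  {x₂,x₃}  = {x₁}ᶜ
  [7 total]
Pass 2. New:
  {x₃}  = {x₁,x₂}ᶜ
  [8 total]
Pass 3 adds nothing — fixpoint reached.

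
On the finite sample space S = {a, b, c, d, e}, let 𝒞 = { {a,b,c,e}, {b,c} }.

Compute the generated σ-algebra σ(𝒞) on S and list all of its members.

|σ(𝒞)| = 8.  σ(𝒞) = { {}, {d}, {a,e}, {b,c}, {a,d,e}, {b,c,d}, {a,b,c,e}, S }

Working:
Start: 𝒞 ∪ {∅, S} = { {}, {b,c}, {a,b,c,e}, S }.
Iteration 1: +2 →
  {d}  = ᶜ of {a,b,c,e}
  {a,d,e}  = ᶜ of {b,c}
Iteration 2. New:
  {b,c,d}  = {b,c} ∪ {d}
Iteration 3. New:
  {a,e}  = ᶜ of {b,c,d}
Iteration 4: stable.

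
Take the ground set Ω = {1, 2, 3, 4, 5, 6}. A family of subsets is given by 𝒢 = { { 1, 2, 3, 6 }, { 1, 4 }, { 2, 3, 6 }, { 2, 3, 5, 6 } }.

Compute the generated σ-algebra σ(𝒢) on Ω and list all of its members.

σ(𝒢) (16 sets): { {}, { 1 }, { 4 }, { 5 }, { 1, 4 }, { 1, 5 }, { 4, 5 }, { 1, 4, 5 }, { 2, 3, 6 }, { 1, 2, 3, 6 }, { 2, 3, 4, 6 }, { 2, 3, 5, 6 }, { 1, 2, 3, 4, 6 }, { 1, 2, 3, 5, 6 }, { 2, 3, 4, 5, 6 }, Ω }

Check:
Begin from { {}, { 1, 4 }, { 2, 3, 6 }, { 1, 2, 3, 6 }, { 2, 3, 5, 6 }, Ω } (that is, 𝒢 plus ∅ and Ω).
Round 1 (4 new):
  { 4, 5 }  = { 1, 2, 3, 6 }ᶜ
  { 1, 4, 5 }  = { 2, 3, 6 }ᶜ
  { 1, 2, 3, 4, 6 }  = { 1, 4 } ∪ { 2, 3, 6 }
  { 1, 2, 3, 5, 6 }  = { 1, 2, 3, 6 } ∪ { 2, 3, 5, 6 }
  — 10 sets.
Round 2. New:
  { 4 }  = { 1, 2, 3, 5, 6 }ᶜ
  { 5 }  = { 1, 2, 3, 4, 6 }ᶜ
  { 2, 3, 4, 5, 6 }  = { 2, 3, 6 } ∪ { 4, 5 }
  — 13 sets.
Round 3: +2 →
  { 1 }  = { 2, 3, 4, 5, 6 }ᶜ
  { 2, 3, 4, 6 }  = { 2, 3, 6 } ∪ { 4 }
  — 15 sets.
Round 4. New:
  { 1, 5 }  = { 2, 3, 4, 6 }ᶜ
  — 16 sets.
Round 5 adds nothing — fixpoint reached.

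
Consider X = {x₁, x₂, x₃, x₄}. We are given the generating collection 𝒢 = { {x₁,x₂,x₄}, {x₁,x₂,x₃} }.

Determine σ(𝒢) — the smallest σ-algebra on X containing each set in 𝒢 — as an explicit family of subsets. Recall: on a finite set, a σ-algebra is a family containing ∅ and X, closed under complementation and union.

Start: 𝒢 ∪ {∅, X} = { {}, {x₁,x₂,x₃}, {x₁,x₂,x₄}, X }.
Step 1: 2 new —
  {x₃}  = ᶜ of {x₁,x₂,x₄}
  {x₄}  = ᶜ of {x₁,x₂,x₃}
  — 6 sets.
Step 2. New:
  {x₃,x₄}  = {x₃} ∪ {x₄}
  — 7 sets.
Step 3: +1 →
  {x₁,x₂}  = ᶜ of {x₃,x₄}
  — 8 sets.
Step 4: no new sets; the family is a σ-algebra.

σ(𝒢) = { {}, {x₃}, {x₄}, {x₁,x₂}, {x₃,x₄}, {x₁,x₂,x₃}, {x₁,x₂,x₄}, X }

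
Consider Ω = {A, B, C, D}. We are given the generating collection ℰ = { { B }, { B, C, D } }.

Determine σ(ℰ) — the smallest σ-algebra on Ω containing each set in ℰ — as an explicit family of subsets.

Take S₀ = ℰ ∪ {∅, Ω} = { ∅, { B }, { B, C, D }, Ω }.
Iteration 1 (2 new):
  { A }  = Ω∖{ B, C, D }
  { A, C, D }  = Ω∖{ B }
Iteration 2. New:
  { A, B }  = { B } ∪ { A }
Iteration 3 adds 1:
  { C, D }  = Ω∖{ A, B }
After Iteration 4 the family is unchanged; done.

Therefore σ(ℰ) = { ∅, { A }, { B }, { A, B }, { C, D }, { A, C, D }, { B, C, D }, Ω } (|σ(ℰ)| = 8).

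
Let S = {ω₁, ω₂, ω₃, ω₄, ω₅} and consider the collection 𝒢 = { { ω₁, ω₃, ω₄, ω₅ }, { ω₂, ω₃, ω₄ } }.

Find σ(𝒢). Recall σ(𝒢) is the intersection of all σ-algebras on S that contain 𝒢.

Seed the family with 𝒢 together with ∅ and S: { {  }, { ω₂, ω₃, ω₄ }, { ω₁, ω₃, ω₄, ω₅ }, S }.
Step 1 adds 2:
  { ω₂ }  = ᶜ of { ω₁, ω₃, ω₄, ω₅ }
  { ω₁, ω₅ }  = ᶜ of { ω₂, ω₃, ω₄ }
  [6 total]
Step 2 (1 new):
  { ω₁, ω₂, ω₅ }  = { ω₁, ω₅ } ∪ { ω₂ }
  [7 total]
Step 3 adds 1:
  { ω₃, ω₄ }  = ᶜ of { ω₁, ω₂, ω₅ }
  [8 total]
Step 4 adds nothing — fixpoint reached.

σ(𝒢) = { {  }, { ω₂ }, { ω₁, ω₅ }, { ω₃, ω₄ }, { ω₁, ω₂, ω₅ }, { ω₂, ω₃, ω₄ }, { ω₁, ω₃, ω₄, ω₅ }, S }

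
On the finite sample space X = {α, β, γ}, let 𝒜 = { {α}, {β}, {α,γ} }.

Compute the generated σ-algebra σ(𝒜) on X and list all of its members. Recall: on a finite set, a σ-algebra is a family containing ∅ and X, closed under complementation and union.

Start: 𝒜 ∪ {∅, X} = { {}, {α}, {β}, {α,γ}, X }.
Iteration 1: 2 new —
  {α,β}  = {β} ∪ {α}
  {β,γ}  = ᶜ of {α}
  |family| = 7
Iteration 2 adds 1:
  {γ}  = ᶜ of {α,β}
  |family| = 8
Iteration 3 adds nothing — fixpoint reached.

Hence σ(𝒜) has 8 members: { {}, {α}, {β}, {γ}, {α,β}, {α,γ}, {β,γ}, X }.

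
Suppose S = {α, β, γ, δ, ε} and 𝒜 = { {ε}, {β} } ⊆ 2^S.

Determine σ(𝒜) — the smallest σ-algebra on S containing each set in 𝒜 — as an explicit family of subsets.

Initial family (4 sets): { ∅, {β}, {ε}, S }.
Step 1 adds 3:
  {β,ε}  = {β} ∪ {ε}
  {α,β,γ,δ}  = complement {ε}
  {α,γ,δ,ε}  = complement {β}
  [7 total]
Step 2 (1 new):
  {α,γ,δ}  = complement {β,ε}
  [8 total]
Step 3: closed — nothing new.

|σ(𝒜)| = 8.  σ(𝒜) = { ∅, {β}, {ε}, {β,ε}, {α,γ,δ}, {α,β,γ,δ}, {α,γ,δ,ε}, S }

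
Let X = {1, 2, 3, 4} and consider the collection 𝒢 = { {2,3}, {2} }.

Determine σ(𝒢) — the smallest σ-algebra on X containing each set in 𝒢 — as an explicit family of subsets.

σ(𝒢) (8 sets): { {}, {2}, {3}, {1,4}, {2,3}, {1,2,4}, {1,3,4}, X }

Check:
Seed the family with 𝒢 together with ∅ and X: { {}, {2}, {2,3}, X }.
Round 1. New:
  {1,4}  = {2,3}ᶜ
  {1,3,4}  = {2}ᶜ
  — 6 sets.
Round 2: +1 →
  {1,2,4}  = {1,4} ∪ {2}
  — 7 sets.
Round 3. New:
  {3}  = {1,2,4}ᶜ
  — 8 sets.
Round 4: already closed under ᶜ and ∪.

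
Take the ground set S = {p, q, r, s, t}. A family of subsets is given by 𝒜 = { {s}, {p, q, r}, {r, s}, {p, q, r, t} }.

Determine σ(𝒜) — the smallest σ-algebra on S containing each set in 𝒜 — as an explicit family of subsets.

Initial family (6 sets): { {}, {s}, {r, s}, {p, q, r}, {p, q, r, t}, S }.
Step 1: +3 →
  {s, t}  = {p, q, r}ᶜ
  {p, q, t}  = {r, s}ᶜ
  {p, q, r, s}  = {r, s} ∪ {p, q, r}
  (now 9)
Step 2: +3 →
  {t}  = {p, q, r, s}ᶜ
  {r, s, t}  = {r, s} ∪ {s, t}
  {p, q, s, t}  = {s, t} ∪ {p, q, t}
  (now 12)
Step 3 adds 2:
  {r}  = {p, q, s, t}ᶜ
  {p, q}  = {r, s, t}ᶜ
  (now 14)
Step 4: +2 →
  {r, t}  = {r} ∪ {t}
  {p, q, s}  = {p, q} ∪ {s}
  (now 16)
After Step 5 the family is unchanged; done.

σ(𝒜) = { {}, {r}, {s}, {t}, {p, q}, {r, s}, {r, t}, {s, t}, {p, q, r}, {p, q, s}, {p, q, t}, {r, s, t}, {p, q, r, s}, {p, q, r, t}, {p, q, s, t}, S }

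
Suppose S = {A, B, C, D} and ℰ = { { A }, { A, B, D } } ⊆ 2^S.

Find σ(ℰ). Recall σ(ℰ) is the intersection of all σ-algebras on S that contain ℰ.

σ(ℰ) (8 sets): { ∅, { A }, { C }, { A, C }, { B, D }, { A, B, D }, { B, C, D }, S }

Working:
Start: ℰ ∪ {∅, S} = { ∅, { A }, { A, B, D }, S }.
Iteration 1: +2 →
  { C }  = S∖{ A, B, D }
  { B, C, D }  = S∖{ A }
Iteration 2 (1 new):
  { A, C }  = { C } ∪ { A }
Iteration 3 adds 1:
  { B, D }  = S∖{ A, C }
Iteration 4: already closed under ᶜ and ∪.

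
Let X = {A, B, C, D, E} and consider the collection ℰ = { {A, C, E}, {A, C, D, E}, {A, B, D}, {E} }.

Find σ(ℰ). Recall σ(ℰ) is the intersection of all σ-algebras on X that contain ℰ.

|σ(ℰ)| = 32.  σ(ℰ) = { ∅, {A}, {B}, {C}, {D}, {E}, {A, B}, {A, C}, {A, D}, {A, E}, {B, C}, {B, D}, {B, E}, {C, D}, {C, E}, {D, E}, {A, B, C}, {A, B, D}, {A, B, E}, {A, C, D}, {A, C, E}, {A, D, E}, {B, C, D}, {B, C, E}, {B, D, E}, {C, D, E}, {A, B, C, D}, {A, B, C, E}, {A, B, D, E}, {A, C, D, E}, {B, C, D, E}, X }

Derivation:
Seed the family with ℰ together with ∅ and X: { ∅, {E}, {A, B, D}, {A, C, E}, {A, C, D, E}, X }.
Round 1: +5 →
  {B}  = complement {A, C, D, E}
  {B, D}  = complement {A, C, E}
  {C, E}  = complement {A, B, D}
  {A, B, C, D}  = complement {E}
  {A, B, D, E}  = {A, B, D} ∪ {E}
  [11 total]
Round 2 adds 6:
  {C}  = complement {A, B, D, E}
  {B, E}  = {B} ∪ {E}
  {B, C, E}  = {B} ∪ {C, E}
  {B, D, E}  = {E} ∪ {B, D}
  {A, B, C, E}  = {A, C, E} ∪ {B}
  {B, C, D, E}  = {C, E} ∪ {B, D}
  [17 total]
Round 3: 7 new —
  {A}  = complement {B, C, D, E}
  {D}  = complement {A, B, C, E}
  {A, C}  = complement {B, D, E}
  {A, D}  = complement {B, C, E}
  {B, C}  = {C} ∪ {B}
  {A, C, D}  = complement {B, E}
  {B, C, D}  = {C} ∪ {B, D}
  [24 total]
Round 4 (8 new):
  {A, B}  = {B} ∪ {A}
  {A, E}  = complement {B, C, D}
  {C, D}  = {C} ∪ {D}
  {D, E}  = {E} ∪ {D}
  {A, B, C}  = {B} ∪ {A, C}
  {A, B, E}  = {B, E} ∪ {A}
  {A, D, E}  = complement {B, C}
  {C, D, E}  = {D} ∪ {C, E}
  [32 total]
After Round 5 the family is unchanged; done.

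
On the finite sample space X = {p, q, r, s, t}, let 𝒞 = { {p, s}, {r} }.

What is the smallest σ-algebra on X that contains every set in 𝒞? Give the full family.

Start: 𝒞 ∪ {∅, X} = { {}, {r}, {p, s}, X }.
Round 1: 3 new —
  {p, r, s}  = {r} ∪ {p, s}
  {q, r, t}  = {p, s}ᶜ
  {p, q, s, t}  = {r}ᶜ
  — 7 sets.
Round 2 adds 1:
  {q, t}  = {p, r, s}ᶜ
  — 8 sets.
Round 3: stable.

σ(𝒞) = { {}, {r}, {p, s}, {q, t}, {p, r, s}, {q, r, t}, {p, q, s, t}, X }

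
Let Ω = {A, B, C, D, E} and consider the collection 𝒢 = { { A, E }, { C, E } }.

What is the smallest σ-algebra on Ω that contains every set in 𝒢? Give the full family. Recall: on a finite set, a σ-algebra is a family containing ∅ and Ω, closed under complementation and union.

Initial family (4 sets): { {}, { A, E }, { C, E }, Ω }.
Iteration 1 (3 new):
  { A, B, D }  = { C, E }ᶜ
  { A, C, E }  = { C, E } ∪ { A, E }
  { B, C, D }  = { A, E }ᶜ
  — 7 sets.
Iteration 2 adds 4:
  { B, D }  = { A, C, E }ᶜ
  { A, B, C, D }  = { B, C, D } ∪ { A, B, D }
  { A, B, D, E }  = { A, E } ∪ { A, B, D }
  { B, C, D, E }  = { B, C, D } ∪ { C, E }
  — 11 sets.
Iteration 3. New:
  { A }  = { B, C, D, E }ᶜ
  { C }  = { A, B, D, E }ᶜ
  { E }  = { A, B, C, D }ᶜ
  — 14 sets.
Iteration 4. New:
  { A, C }  = { C } ∪ { A }
  { B, D, E }  = { B, D } ∪ { E }
  — 16 sets.
Iteration 5: closed — nothing new.

Hence σ(𝒢) has 16 members: { {}, { A }, { C }, { E }, { A, C }, { A, E }, { B, D }, { C, E }, { A, B, D }, { A, C, E }, { B, C, D }, { B, D, E }, { A, B, C, D }, { A, B, D, E }, { B, C, D, E }, Ω }.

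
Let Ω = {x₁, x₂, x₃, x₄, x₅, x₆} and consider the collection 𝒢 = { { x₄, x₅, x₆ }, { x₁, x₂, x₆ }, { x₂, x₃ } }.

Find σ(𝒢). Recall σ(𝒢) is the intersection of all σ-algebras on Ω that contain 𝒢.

Take S₀ = 𝒢 ∪ {∅, Ω} = { {}, { x₂, x₃ }, { x₁, x₂, x₆ }, { x₄, x₅, x₆ }, Ω }.
Pass 1 adds 6:
  { x₁, x₂, x₃ }  = { x₄, x₅, x₆ }ᶜ
  { x₃, x₄, x₅ }  = { x₁, x₂, x₆ }ᶜ
  { x₁, x₂, x₃, x₆ }  = { x₂, x₃ } ∪ { x₁, x₂, x₆ }
  { x₁, x₄, x₅, x₆ }  = { x₂, x₃ }ᶜ
  { x₁, x₂, x₄, x₅, x₆ }  = { x₁, x₂, x₆ } ∪ { x₄, x₅, x₆ }
  { x₂, x₃, x₄, x₅, x₆ }  = { x₂, x₃ } ∪ { x₄, x₅, x₆ }
  (now 11)
Pass 2. New:
  { x₁ }  = { x₂, x₃, x₄, x₅, x₆ }ᶜ
  { x₃ }  = { x₁, x₂, x₄, x₅, x₆ }ᶜ
  { x₄, x₅ }  = { x₁, x₂, x₃, x₆ }ᶜ
  { x₂, x₃, x₄, x₅ }  = { x₃, x₄, x₅ } ∪ { x₂, x₃ }
  { x₃, x₄, x₅, x₆ }  = { x₃, x₄, x₅ } ∪ { x₄, x₅, x₆ }
  { x₁, x₂, x₃, x₄, x₅ }  = { x₃, x₄, x₅ } ∪ { x₁, x₂, x₃ }
  { x₁, x₃, x₄, x₅, x₆ }  = { x₃, x₄, x₅ } ∪ { x₁, x₄, x₅, x₆ }
  (now 18)
Pass 3: 7 new —
  { x₂ }  = { x₁, x₃, x₄, x₅, x₆ }ᶜ
  { x₆ }  = { x₁, x₂, x₃, x₄, x₅ }ᶜ
  { x₁, x₂ }  = { x₃, x₄, x₅, x₆ }ᶜ
  { x₁, x₃ }  = { x₃ } ∪ { x₁ }
  { x₁, x₆ }  = { x₂, x₃, x₄, x₅ }ᶜ
  { x₁, x₄, x₅ }  = { x₄, x₅ } ∪ { x₁ }
  { x₁, x₃, x₄, x₅ }  = { x₃, x₄, x₅ } ∪ { x₁ }
  (now 25)
Pass 4 (7 new):
  { x₂, x₆ }  = { x₁, x₃, x₄, x₅ }ᶜ
  { x₃, x₆ }  = { x₆ } ∪ { x₃ }
  { x₁, x₃, x₆ }  = { x₁, x₆ } ∪ { x₃ }
  { x₂, x₃, x₆ }  = { x₁, x₄, x₅ }ᶜ
  { x₂, x₄, x₅ }  = { x₂ } ∪ { x₄, x₅ }
  { x₁, x₂, x₄, x₅ }  = { x₁, x₄, x₅ } ∪ { x₁, x₂ }
  { x₂, x₄, x₅, x₆ }  = { x₁, x₃ }ᶜ
  (now 32)
Pass 5: stable.

Hence σ(𝒢) has 32 members: { {}, { x₁ }, { x₂ }, { x₃ }, { x₆ }, { x₁, x₂ }, { x₁, x₃ }, { x₁, x₆ }, { x₂, x₃ }, { x₂, x₆ }, { x₃, x₆ }, { x₄, x₅ }, { x₁, x₂, x₃ }, { x₁, x₂, x₆ }, { x₁, x₃, x₆ }, { x₁, x₄, x₅ }, { x₂, x₃, x₆ }, { x₂, x₄, x₅ }, { x₃, x₄, x₅ }, { x₄, x₅, x₆ }, { x₁, x₂, x₃, x₆ }, { x₁, x₂, x₄, x₅ }, { x₁, x₃, x₄, x₅ }, { x₁, x₄, x₅, x₆ }, { x₂, x₃, x₄, x₅ }, { x₂, x₄, x₅, x₆ }, { x₃, x₄, x₅, x₆ }, { x₁, x₂, x₃, x₄, x₅ }, { x₁, x₂, x₄, x₅, x₆ }, { x₁, x₃, x₄, x₅, x₆ }, { x₂, x₃, x₄, x₅, x₆ }, Ω }.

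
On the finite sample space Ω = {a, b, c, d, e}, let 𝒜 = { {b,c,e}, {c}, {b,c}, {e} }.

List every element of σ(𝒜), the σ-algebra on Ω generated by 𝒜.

|σ(𝒜)| = 16.  σ(𝒜) = { {}, {b}, {c}, {e}, {a,d}, {b,c}, {b,e}, {c,e}, {a,b,d}, {a,c,d}, {a,d,e}, {b,c,e}, {a,b,c,d}, {a,b,d,e}, {a,c,d,e}, Ω }

Check:
Begin from { {}, {c}, {e}, {b,c}, {b,c,e}, Ω } (that is, 𝒜 plus ∅ and Ω).
Round 1. New:
  {a,d}  = complement {b,c,e}
  {c,e}  = {c} ∪ {e}
  {a,d,e}  = complement {b,c}
  {a,b,c,d}  = complement {e}
  {a,b,d,e}  = complement {c}
  [11 total]
Round 2 adds 3:
  {a,b,d}  = complement {c,e}
  {a,c,d}  = {c} ∪ {a,d}
  {a,c,d,e}  = {a,d,e} ∪ {c}
  [14 total]
Round 3 (2 new):
  {b}  = complement {a,c,d,e}
  {b,e}  = complement {a,c,d}
  [16 total]
After Round 4 the family is unchanged; done.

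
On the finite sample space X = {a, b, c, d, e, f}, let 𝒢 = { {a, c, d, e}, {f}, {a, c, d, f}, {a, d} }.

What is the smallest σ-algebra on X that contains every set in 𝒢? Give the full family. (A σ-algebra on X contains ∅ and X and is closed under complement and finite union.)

Seed the family with 𝒢 together with ∅ and X: { {}, {f}, {a, d}, {a, c, d, e}, {a, c, d, f}, X }.
Step 1: +6 →
  {b, e}  = complement {a, c, d, f}
  {b, f}  = complement {a, c, d, e}
  {a, d, f}  = {a, d} ∪ {f}
  {b, c, e, f}  = complement {a, d}
  {a, b, c, d, e}  = complement {f}
  {a, c, d, e, f}  = {a, c, d, e} ∪ {a, c, d, f}
  |family| = 12
Step 2: 7 new —
  {b}  = complement {a, c, d, e, f}
  {b, c, e}  = complement {a, d, f}
  {b, e, f}  = {b, e} ∪ {b, f}
  {a, b, d, e}  = {b, e} ∪ {a, d}
  {a, b, d, f}  = {b, f} ∪ {a, d, f}
  {a, b, c, d, f}  = {b, f} ∪ {a, c, d, f}
  {a, b, d, e, f}  = {b, e} ∪ {a, d, f}
  |family| = 19
Step 3. New:
  {c}  = complement {a, b, d, e, f}
  {e}  = complement {a, b, c, d, f}
  {c, e}  = complement {a, b, d, f}
  {c, f}  = complement {a, b, d, e}
  {a, b, d}  = {b} ∪ {a, d}
  {a, c, d}  = complement {b, e, f}
  |family| = 25
Step 4 adds 7:
  {b, c}  = {b} ∪ {c}
  {e, f}  = {f} ∪ {e}
  {a, d, e}  = {e} ∪ {a, d}
  {b, c, f}  = {b} ∪ {c, f}
  {c, e, f}  = complement {a, b, d}
  {a, b, c, d}  = {b} ∪ {a, c, d}
  {a, d, e, f}  = {a, d, f} ∪ {e}
  |family| = 32
Step 5: no new sets; the family is a σ-algebra.

Therefore σ(𝒢) = { {}, {b}, {c}, {e}, {f}, {a, d}, {b, c}, {b, e}, {b, f}, {c, e}, {c, f}, {e, f}, {a, b, d}, {a, c, d}, {a, d, e}, {a, d, f}, {b, c, e}, {b, c, f}, {b, e, f}, {c, e, f}, {a, b, c, d}, {a, b, d, e}, {a, b, d, f}, {a, c, d, e}, {a, c, d, f}, {a, d, e, f}, {b, c, e, f}, {a, b, c, d, e}, {a, b, c, d, f}, {a, b, d, e, f}, {a, c, d, e, f}, X } (|σ(𝒢)| = 32).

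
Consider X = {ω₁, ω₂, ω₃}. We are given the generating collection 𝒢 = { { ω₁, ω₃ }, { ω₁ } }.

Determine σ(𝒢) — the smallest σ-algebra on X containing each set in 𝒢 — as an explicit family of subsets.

Initial family (4 sets): { {}, { ω₁ }, { ω₁, ω₃ }, X }.
Round 1 (2 new):
  { ω₂ }  = complement { ω₁, ω₃ }
  { ω₂, ω₃ }  = complement { ω₁ }
  — 6 sets.
Round 2 (1 new):
  { ω₁, ω₂ }  = { ω₂ } ∪ { ω₁ }
  — 7 sets.
Round 3 (1 new):
  { ω₃ }  = complement { ω₁, ω₂ }
  — 8 sets.
After Round 4 the family is unchanged; done.

Hence σ(𝒢) has 8 members: { {}, { ω₁ }, { ω₂ }, { ω₃ }, { ω₁, ω₂ }, { ω₁, ω₃ }, { ω₂, ω₃ }, X }.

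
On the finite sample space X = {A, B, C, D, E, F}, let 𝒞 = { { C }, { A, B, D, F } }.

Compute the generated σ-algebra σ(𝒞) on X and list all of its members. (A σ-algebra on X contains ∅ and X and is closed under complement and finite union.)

σ(𝒞) (8 sets): { {}, { C }, { E }, { C, E }, { A, B, D, F }, { A, B, C, D, F }, { A, B, D, E, F }, X }

Working:
Begin from { {}, { C }, { A, B, D, F }, X } (that is, 𝒞 plus ∅ and X).
Step 1 (3 new):
  { C, E }  = complement { A, B, D, F }
  { A, B, C, D, F }  = { C } ∪ { A, B, D, F }
  { A, B, D, E, F }  = complement { C }
  [7 total]
Step 2: 1 new —
  { E }  = complement { A, B, C, D, F }
  [8 total]
Step 3: closed — nothing new.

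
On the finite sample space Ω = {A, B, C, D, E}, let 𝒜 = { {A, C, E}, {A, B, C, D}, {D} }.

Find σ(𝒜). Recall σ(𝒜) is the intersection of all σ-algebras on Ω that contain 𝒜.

Take S₀ = 𝒜 ∪ {∅, Ω} = { {}, {D}, {A, C, E}, {A, B, C, D}, Ω }.
Round 1 adds 4:
  {E}  = complement {A, B, C, D}
  {B, D}  = complement {A, C, E}
  {A, B, C, E}  = complement {D}
  {A, C, D, E}  = {D} ∪ {A, C, E}
  |family| = 9
Round 2 (3 new):
  {B}  = complement {A, C, D, E}
  {D, E}  = {E} ∪ {D}
  {B, D, E}  = {E} ∪ {B, D}
  |family| = 12
Round 3 (3 new):
  {A, C}  = complement {B, D, E}
  {B, E}  = {B} ∪ {E}
  {A, B, C}  = complement {D, E}
  |family| = 15
Round 4: 1 new —
  {A, C, D}  = complement {B, E}
  |family| = 16
Round 5: stable.

|σ(𝒜)| = 16.  σ(𝒜) = { {}, {B}, {D}, {E}, {A, C}, {B, D}, {B, E}, {D, E}, {A, B, C}, {A, C, D}, {A, C, E}, {B, D, E}, {A, B, C, D}, {A, B, C, E}, {A, C, D, E}, Ω }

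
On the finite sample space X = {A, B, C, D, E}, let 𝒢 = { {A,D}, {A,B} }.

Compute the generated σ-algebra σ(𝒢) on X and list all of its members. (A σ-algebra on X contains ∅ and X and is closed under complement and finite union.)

σ(𝒢) = { {}, {A}, {B}, {D}, {A,B}, {A,D}, {B,D}, {C,E}, {A,B,D}, {A,C,E}, {B,C,E}, {C,D,E}, {A,B,C,E}, {A,C,D,E}, {B,C,D,E}, X }

Check:
Begin from { {}, {A,B}, {A,D}, X } (that is, 𝒢 plus ∅ and X).
Iteration 1 adds 3:
  {A,B,D}  = {A,B} ∪ {A,D}
  {B,C,E}  = {A,D}ᶜ
  {C,D,E}  = {A,B}ᶜ
  |family| = 7
Iteration 2: +4 →
  {C,E}  = {A,B,D}ᶜ
  {A,B,C,E}  = {B,C,E} ∪ {A,B}
  {A,C,D,E}  = {C,D,E} ∪ {A,D}
  {B,C,D,E}  = {C,D,E} ∪ {B,C,E}
  |family| = 11
Iteration 3 (3 new):
  {A}  = {B,C,D,E}ᶜ
  {B}  = {A,C,D,E}ᶜ
  {D}  = {A,B,C,E}ᶜ
  |family| = 14
Iteration 4: +2 →
  {B,D}  = {D} ∪ {B}
  {A,C,E}  = {C,E} ∪ {A}
  |family| = 16
Iteration 5: no new sets; the family is a σ-algebra.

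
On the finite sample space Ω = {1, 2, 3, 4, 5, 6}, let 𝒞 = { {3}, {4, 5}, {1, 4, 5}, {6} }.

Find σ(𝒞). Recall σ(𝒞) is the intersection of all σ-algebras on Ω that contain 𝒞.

σ(𝒞) (32 sets): { {}, {1}, {2}, {3}, {6}, {1, 2}, {1, 3}, {1, 6}, {2, 3}, {2, 6}, {3, 6}, {4, 5}, {1, 2, 3}, {1, 2, 6}, {1, 3, 6}, {1, 4, 5}, {2, 3, 6}, {2, 4, 5}, {3, 4, 5}, {4, 5, 6}, {1, 2, 3, 6}, {1, 2, 4, 5}, {1, 3, 4, 5}, {1, 4, 5, 6}, {2, 3, 4, 5}, {2, 4, 5, 6}, {3, 4, 5, 6}, {1, 2, 3, 4, 5}, {1, 2, 4, 5, 6}, {1, 3, 4, 5, 6}, {2, 3, 4, 5, 6}, Ω }

Working:
Start: 𝒞 ∪ {∅, Ω} = { {}, {3}, {6}, {4, 5}, {1, 4, 5}, Ω }.
Iteration 1 adds 9:
  {3, 6}  = {3} ∪ {6}
  {2, 3, 6}  = complement {1, 4, 5}
  {3, 4, 5}  = {4, 5} ∪ {3}
  {4, 5, 6}  = {4, 5} ∪ {6}
  {1, 2, 3, 6}  = complement {4, 5}
  {1, 3, 4, 5}  = {3} ∪ {1, 4, 5}
  {1, 4, 5, 6}  = {1, 4, 5} ∪ {6}
  {1, 2, 3, 4, 5}  = complement {6}
  {1, 2, 4, 5, 6}  = complement {3}
  — 15 sets.
Iteration 2: +8 →
  {2, 3}  = complement {1, 4, 5, 6}
  {2, 6}  = complement {1, 3, 4, 5}
  {1, 2, 3}  = complement {4, 5, 6}
  {1, 2, 6}  = complement {3, 4, 5}
  {1, 2, 4, 5}  = complement {3, 6}
  {3, 4, 5, 6}  = {3, 4, 5} ∪ {6}
  {1, 3, 4, 5, 6}  = {1, 4, 5} ∪ {3, 6}
  {2, 3, 4, 5, 6}  = {3, 4, 5} ∪ {2, 3, 6}
  — 23 sets.
Iteration 3. New:
  {1}  = complement {2, 3, 4, 5, 6}
  {2}  = complement {1, 3, 4, 5, 6}
  {1, 2}  = complement {3, 4, 5, 6}
  {2, 3, 4, 5}  = {3, 4, 5} ∪ {2, 3}
  {2, 4, 5, 6}  = {4, 5} ∪ {2, 6}
  — 28 sets.
Iteration 4 (4 new):
  {1, 3}  = complement {2, 4, 5, 6}
  {1, 6}  = complement {2, 3, 4, 5}
  {1, 3, 6}  = {3, 6} ∪ {1}
  {2, 4, 5}  = {2} ∪ {4, 5}
  — 32 sets.
Iteration 5: no new sets; the family is a σ-algebra.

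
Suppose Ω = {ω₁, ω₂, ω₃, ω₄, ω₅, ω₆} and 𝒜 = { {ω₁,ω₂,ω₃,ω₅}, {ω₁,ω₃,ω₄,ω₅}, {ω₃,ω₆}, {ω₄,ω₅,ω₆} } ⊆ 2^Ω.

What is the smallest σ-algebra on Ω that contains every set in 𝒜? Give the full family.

Initial family (6 sets): { {}, {ω₃,ω₆}, {ω₄,ω₅,ω₆}, {ω₁,ω₂,ω₃,ω₅}, {ω₁,ω₃,ω₄,ω₅}, Ω }.
Step 1 adds 8:
  {ω₂,ω₆}  = ᶜ of {ω₁,ω₃,ω₄,ω₅}
  {ω₄,ω₆}  = ᶜ of {ω₁,ω₂,ω₃,ω₅}
  {ω₁,ω₂,ω₃}  = ᶜ of {ω₄,ω₅,ω₆}
  {ω₁,ω₂,ω₄,ω₅}  = ᶜ of {ω₃,ω₆}
  {ω₃,ω₄,ω₅,ω₆}  = {ω₃,ω₆} ∪ {ω₄,ω₅,ω₆}
  {ω₁,ω₂,ω₃,ω₄,ω₅}  = {ω₁,ω₃,ω₄,ω₅} ∪ {ω₁,ω₂,ω₃,ω₅}
  {ω₁,ω₂,ω₃,ω₅,ω₆}  = {ω₃,ω₆} ∪ {ω₁,ω₂,ω₃,ω₅}
  {ω₁,ω₃,ω₄,ω₅,ω₆}  = {ω₁,ω₃,ω₄,ω₅} ∪ {ω₃,ω₆}
  |family| = 14
Step 2. New:
  {ω₂}  = ᶜ of {ω₁,ω₃,ω₄,ω₅,ω₆}
  {ω₄}  = ᶜ of {ω₁,ω₂,ω₃,ω₅,ω₆}
  {ω₆}  = ᶜ of {ω₁,ω₂,ω₃,ω₄,ω₅}
  {ω₁,ω₂}  = ᶜ of {ω₃,ω₄,ω₅,ω₆}
  {ω₂,ω₃,ω₆}  = {ω₂,ω₆} ∪ {ω₃,ω₆}
  {ω₂,ω₄,ω₆}  = {ω₂,ω₆} ∪ {ω₄,ω₆}
  {ω₃,ω₄,ω₆}  = {ω₃,ω₆} ∪ {ω₄,ω₆}
  {ω₁,ω₂,ω₃,ω₆}  = {ω₁,ω₂,ω₃} ∪ {ω₂,ω₆}
  {ω₂,ω₄,ω₅,ω₆}  = {ω₂,ω₆} ∪ {ω₄,ω₅,ω₆}
  {ω₁,ω₂,ω₃,ω₄,ω₆}  = {ω₁,ω₂,ω₃} ∪ {ω₄,ω₆}
  {ω₁,ω₂,ω₄,ω₅,ω₆}  = {ω₂,ω₆} ∪ {ω₁,ω₂,ω₄,ω₅}
  {ω₂,ω₃,ω₄,ω₅,ω₆}  = {ω₃,ω₄,ω₅,ω₆} ∪ {ω₂,ω₆}
  |family| = 26
Step 3 adds 14:
  {ω₁}  = ᶜ of {ω₂,ω₃,ω₄,ω₅,ω₆}
  {ω₃}  = ᶜ of {ω₁,ω₂,ω₄,ω₅,ω₆}
  {ω₅}  = ᶜ of {ω₁,ω₂,ω₃,ω₄,ω₆}
  {ω₁,ω₃}  = ᶜ of {ω₂,ω₄,ω₅,ω₆}
  {ω₂,ω₄}  = {ω₂} ∪ {ω₄}
  {ω₄,ω₅}  = ᶜ of {ω₁,ω₂,ω₃,ω₆}
  {ω₁,ω₂,ω₄}  = {ω₁,ω₂} ∪ {ω₄}
  {ω₁,ω₂,ω₅}  = ᶜ of {ω₃,ω₄,ω₆}
  {ω₁,ω₂,ω₆}  = {ω₁,ω₂} ∪ {ω₂,ω₆}
  {ω₁,ω₃,ω₅}  = ᶜ of {ω₂,ω₄,ω₆}
  {ω₁,ω₄,ω₅}  = ᶜ of {ω₂,ω₃,ω₆}
  {ω₁,ω₂,ω₃,ω₄}  = {ω₁,ω₂,ω₃} ∪ {ω₄}
  {ω₁,ω₂,ω₄,ω₆}  = {ω₂,ω₄,ω₆} ∪ {ω₁,ω₂}
  {ω₂,ω₃,ω₄,ω₆}  = {ω₂,ω₄,ω₆} ∪ {ω₃,ω₄,ω₆}
  |family| = 40
Step 4 (21 new):
  {ω₁,ω₄}  = {ω₄} ∪ {ω₁}
  {ω₁,ω₅}  = ᶜ of {ω₂,ω₃,ω₄,ω₆}
  {ω₁,ω₆}  = {ω₁} ∪ {ω₆}
  {ω₂,ω₃}  = {ω₂} ∪ {ω₃}
  {ω₂,ω₅}  = {ω₂} ∪ {ω₅}
  {ω₃,ω₄}  = {ω₃} ∪ {ω₄}
  {ω₃,ω₅}  = ᶜ of {ω₁,ω₂,ω₄,ω₆}
  {ω₅,ω₆}  = ᶜ of {ω₁,ω₂,ω₃,ω₄}
  {ω₁,ω₃,ω₄}  = {ω₁,ω₃} ∪ {ω₄}
  {ω₁,ω₃,ω₆}  = {ω₁,ω₃} ∪ {ω₃,ω₆}
  {ω₁,ω₄,ω₆}  = {ω₁} ∪ {ω₄,ω₆}
  {ω₂,ω₃,ω₄}  = {ω₃} ∪ {ω₂,ω₄}
  {ω₂,ω₄,ω₅}  = {ω₂} ∪ {ω₄,ω₅}
  {ω₂,ω₅,ω₆}  = {ω₂,ω₆} ∪ {ω₅}
  {ω₃,ω₄,ω₅}  = ᶜ of {ω₁,ω₂,ω₆}
  {ω₃,ω₅,ω₆}  = ᶜ of {ω₁,ω₂,ω₄}
  {ω₁,ω₂,ω₅,ω₆}  = {ω₂,ω₆} ∪ {ω₁,ω₂,ω₅}
  {ω₁,ω₃,ω₄,ω₆}  = {ω₁,ω₃} ∪ {ω₃,ω₄,ω₆}
  {ω₁,ω₃,ω₅,ω₆}  = ᶜ of {ω₂,ω₄}
  {ω₁,ω₄,ω₅,ω₆}  = {ω₄,ω₅,ω₆} ∪ {ω₁}
  {ω₂,ω₃,ω₅,ω₆}  = {ω₂,ω₃,ω₆} ∪ {ω₅}
  |family| = 61
Step 5. New:
  {ω₁,ω₅,ω₆}  = ᶜ of {ω₂,ω₃,ω₄}
  {ω₂,ω₃,ω₅}  = ᶜ of {ω₁,ω₄,ω₆}
  {ω₂,ω₃,ω₄,ω₅}  = ᶜ of {ω₁,ω₆}
  |family| = 64
Step 6: no new sets; the family is a σ-algebra.

|σ(𝒜)| = 64.  σ(𝒜) = { {}, {ω₁}, {ω₂}, {ω₃}, {ω₄}, {ω₅}, {ω₆}, {ω₁,ω₂}, {ω₁,ω₃}, {ω₁,ω₄}, {ω₁,ω₅}, {ω₁,ω₆}, {ω₂,ω₃}, {ω₂,ω₄}, {ω₂,ω₅}, {ω₂,ω₆}, {ω₃,ω₄}, {ω₃,ω₅}, {ω₃,ω₆}, {ω₄,ω₅}, {ω₄,ω₆}, {ω₅,ω₆}, {ω₁,ω₂,ω₃}, {ω₁,ω₂,ω₄}, {ω₁,ω₂,ω₅}, {ω₁,ω₂,ω₆}, {ω₁,ω₃,ω₄}, {ω₁,ω₃,ω₅}, {ω₁,ω₃,ω₆}, {ω₁,ω₄,ω₅}, {ω₁,ω₄,ω₆}, {ω₁,ω₅,ω₆}, {ω₂,ω₃,ω₄}, {ω₂,ω₃,ω₅}, {ω₂,ω₃,ω₆}, {ω₂,ω₄,ω₅}, {ω₂,ω₄,ω₆}, {ω₂,ω₅,ω₆}, {ω₃,ω₄,ω₅}, {ω₃,ω₄,ω₆}, {ω₃,ω₅,ω₆}, {ω₄,ω₅,ω₆}, {ω₁,ω₂,ω₃,ω₄}, {ω₁,ω₂,ω₃,ω₅}, {ω₁,ω₂,ω₃,ω₆}, {ω₁,ω₂,ω₄,ω₅}, {ω₁,ω₂,ω₄,ω₆}, {ω₁,ω₂,ω₅,ω₆}, {ω₁,ω₃,ω₄,ω₅}, {ω₁,ω₃,ω₄,ω₆}, {ω₁,ω₃,ω₅,ω₆}, {ω₁,ω₄,ω₅,ω₆}, {ω₂,ω₃,ω₄,ω₅}, {ω₂,ω₃,ω₄,ω₆}, {ω₂,ω₃,ω₅,ω₆}, {ω₂,ω₄,ω₅,ω₆}, {ω₃,ω₄,ω₅,ω₆}, {ω₁,ω₂,ω₃,ω₄,ω₅}, {ω₁,ω₂,ω₃,ω₄,ω₆}, {ω₁,ω₂,ω₃,ω₅,ω₆}, {ω₁,ω₂,ω₄,ω₅,ω₆}, {ω₁,ω₃,ω₄,ω₅,ω₆}, {ω₂,ω₃,ω₄,ω₅,ω₆}, Ω }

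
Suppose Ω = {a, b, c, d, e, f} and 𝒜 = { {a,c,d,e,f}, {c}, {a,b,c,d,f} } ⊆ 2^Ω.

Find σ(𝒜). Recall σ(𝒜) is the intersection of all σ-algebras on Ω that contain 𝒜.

Seed the family with 𝒜 together with ∅ and Ω: { ∅, {c}, {a,b,c,d,f}, {a,c,d,e,f}, Ω }.
Step 1: 3 new —
  {b}  = Ω∖{a,c,d,e,f}
  {e}  = Ω∖{a,b,c,d,f}
  {a,b,d,e,f}  = Ω∖{c}
  [8 total]
Step 2 adds 3:
  {b,c}  = {c} ∪ {b}
  {b,e}  = {b} ∪ {e}
  {c,e}  = {c} ∪ {e}
  [11 total]
Step 3. New:
  {b,c,e}  = {c} ∪ {b,e}
  {a,b,d,f}  = Ω∖{c,e}
  {a,c,d,f}  = Ω∖{b,e}
  {a,d,e,f}  = Ω∖{b,c}
  [15 total]
Step 4. New:
  {a,d,f}  = Ω∖{b,c,e}
  [16 total]
Step 5: stable.

|σ(𝒜)| = 16.  σ(𝒜) = { ∅, {b}, {c}, {e}, {b,c}, {b,e}, {c,e}, {a,d,f}, {b,c,e}, {a,b,d,f}, {a,c,d,f}, {a,d,e,f}, {a,b,c,d,f}, {a,b,d,e,f}, {a,c,d,e,f}, Ω }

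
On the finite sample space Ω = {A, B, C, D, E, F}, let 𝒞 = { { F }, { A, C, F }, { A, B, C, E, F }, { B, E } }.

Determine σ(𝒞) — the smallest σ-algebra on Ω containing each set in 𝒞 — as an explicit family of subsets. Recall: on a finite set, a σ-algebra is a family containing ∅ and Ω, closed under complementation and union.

Take S₀ = 𝒞 ∪ {∅, Ω} = { ∅, { F }, { B, E }, { A, C, F }, { A, B, C, E, F }, Ω }.
Step 1 (5 new):
  { D }  = Ω∖{ A, B, C, E, F }
  { B, D, E }  = Ω∖{ A, C, F }
  { B, E, F }  = { B, E } ∪ { F }
  { A, C, D, F }  = Ω∖{ B, E }
  { A, B, C, D, E }  = Ω∖{ F }
  (now 11)
Step 2. New:
  { D, F }  = { F } ∪ { D }
  { A, C, D }  = Ω∖{ B, E, F }
  { B, D, E, F }  = { B, E, F } ∪ { D }
  (now 14)
Step 3 (2 new):
  { A, C }  = Ω∖{ B, D, E, F }
  { A, B, C, E }  = Ω∖{ D, F }
  (now 16)
Step 4: no new sets; the family is a σ-algebra.

|σ(𝒞)| = 16.  σ(𝒞) = { ∅, { D }, { F }, { A, C }, { B, E }, { D, F }, { A, C, D }, { A, C, F }, { B, D, E }, { B, E, F }, { A, B, C, E }, { A, C, D, F }, { B, D, E, F }, { A, B, C, D, E }, { A, B, C, E, F }, Ω }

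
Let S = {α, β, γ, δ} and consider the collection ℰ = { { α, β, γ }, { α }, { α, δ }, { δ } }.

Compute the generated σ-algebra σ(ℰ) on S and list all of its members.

σ(ℰ) = { ∅, { α }, { δ }, { α, δ }, { β, γ }, { α, β, γ }, { β, γ, δ }, S }

Check:
Initial family (6 sets): { ∅, { α }, { δ }, { α, δ }, { α, β, γ }, S }.
Step 1: 2 new —
  { β, γ }  = complement { α, δ }
  { β, γ, δ }  = complement { α }
Step 2: no new sets; the family is a σ-algebra.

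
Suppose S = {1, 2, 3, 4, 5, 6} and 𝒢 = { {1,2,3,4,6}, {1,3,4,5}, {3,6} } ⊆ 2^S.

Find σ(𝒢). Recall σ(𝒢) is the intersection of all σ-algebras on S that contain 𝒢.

Take S₀ = 𝒢 ∪ {∅, S} = { {}, {3,6}, {1,3,4,5}, {1,2,3,4,6}, S }.
Pass 1 adds 4:
  {5}  = ᶜ of {1,2,3,4,6}
  {2,6}  = ᶜ of {1,3,4,5}
  {1,2,4,5}  = ᶜ of {3,6}
  {1,3,4,5,6}  = {1,3,4,5} ∪ {3,6}
  — 9 sets.
Pass 2 adds 6:
  {2}  = ᶜ of {1,3,4,5,6}
  {2,3,6}  = {2,6} ∪ {3,6}
  {2,5,6}  = {2,6} ∪ {5}
  {3,5,6}  = {5} ∪ {3,6}
  {1,2,3,4,5}  = {1,2,4,5} ∪ {1,3,4,5}
  {1,2,4,5,6}  = {2,6} ∪ {1,2,4,5}
  — 15 sets.
Pass 3: 7 new —
  {3}  = ᶜ of {1,2,4,5,6}
  {6}  = ᶜ of {1,2,3,4,5}
  {2,5}  = {2} ∪ {5}
  {1,2,4}  = ᶜ of {3,5,6}
  {1,3,4}  = ᶜ of {2,5,6}
  {1,4,5}  = ᶜ of {2,3,6}
  {2,3,5,6}  = {3,6} ∪ {2,5,6}
  — 22 sets.
Pass 4: 9 new —
  {1,4}  = ᶜ of {2,3,5,6}
  {2,3}  = {2} ∪ {3}
  {3,5}  = {5} ∪ {3}
  {5,6}  = {6} ∪ {5}
  {2,3,5}  = {2,5} ∪ {3}
  {1,2,3,4}  = {2} ∪ {1,3,4}
  {1,2,4,6}  = {2,6} ∪ {1,2,4}
  {1,3,4,6}  = ᶜ of {2,5}
  {1,4,5,6}  = {1,4,5} ∪ {6}
  — 31 sets.
Pass 5 (1 new):
  {1,4,6}  = ᶜ of {2,3,5}
  — 32 sets.
Pass 6: stable.

Hence σ(𝒢) has 32 members: { {}, {2}, {3}, {5}, {6}, {1,4}, {2,3}, {2,5}, {2,6}, {3,5}, {3,6}, {5,6}, {1,2,4}, {1,3,4}, {1,4,5}, {1,4,6}, {2,3,5}, {2,3,6}, {2,5,6}, {3,5,6}, {1,2,3,4}, {1,2,4,5}, {1,2,4,6}, {1,3,4,5}, {1,3,4,6}, {1,4,5,6}, {2,3,5,6}, {1,2,3,4,5}, {1,2,3,4,6}, {1,2,4,5,6}, {1,3,4,5,6}, S }.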